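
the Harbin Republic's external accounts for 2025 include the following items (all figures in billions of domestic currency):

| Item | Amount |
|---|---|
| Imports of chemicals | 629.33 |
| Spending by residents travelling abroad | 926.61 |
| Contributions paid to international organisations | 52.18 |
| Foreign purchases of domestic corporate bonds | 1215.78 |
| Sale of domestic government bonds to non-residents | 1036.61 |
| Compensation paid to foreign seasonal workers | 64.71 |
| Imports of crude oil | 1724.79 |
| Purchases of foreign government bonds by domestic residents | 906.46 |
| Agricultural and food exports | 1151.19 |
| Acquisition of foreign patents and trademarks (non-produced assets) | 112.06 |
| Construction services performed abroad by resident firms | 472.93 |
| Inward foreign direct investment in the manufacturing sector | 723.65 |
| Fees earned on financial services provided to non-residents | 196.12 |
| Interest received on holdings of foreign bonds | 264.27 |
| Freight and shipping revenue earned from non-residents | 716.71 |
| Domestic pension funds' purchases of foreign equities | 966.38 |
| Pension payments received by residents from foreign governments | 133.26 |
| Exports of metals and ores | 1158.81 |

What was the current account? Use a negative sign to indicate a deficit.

695.67

Goods: -1724.79 + 1151.19 + 1158.81 - 629.33 = -44.12
Services: 716.71 + 196.12 - 926.61 + 472.93 = 459.15
Primary income: 264.27 - 64.71 = 199.56
Secondary income: -52.18 + 133.26 = 81.08
Current account = (-44.12) + 459.15 + 199.56 + 81.08 = 695.67
(Excluded from the current account — financial account: foreign purchases of domestic corporate bonds 1215.78, sale of domestic government bonds to non-residents 1036.61, purchases of foreign government bonds by domestic residents 906.46, inward foreign direct investment in the manufacturing sector 723.65, domestic pension funds' purchases of foreign equities 966.38; capital account: acquisition of foreign patents and trademarks (non-produced assets) 112.06.)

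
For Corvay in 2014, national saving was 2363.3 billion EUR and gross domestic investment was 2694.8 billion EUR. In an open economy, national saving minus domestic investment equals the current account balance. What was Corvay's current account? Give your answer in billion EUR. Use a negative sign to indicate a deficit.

-331.5

S - I = CA (net lending to the rest of the world).
CA = S - I = 2363.3 - 2694.8 = -331.5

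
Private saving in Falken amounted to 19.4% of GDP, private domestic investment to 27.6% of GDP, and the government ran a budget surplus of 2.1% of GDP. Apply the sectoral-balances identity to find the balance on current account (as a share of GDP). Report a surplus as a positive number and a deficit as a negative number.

-6.1

By the sectoral-balances identity, CA = (S_private - I) + (T - G).
Private balance = 19.4 - 27.6 = -8.2
Government balance (T - G) = 2.1
CA = -8.2 + 2.1 = -6.1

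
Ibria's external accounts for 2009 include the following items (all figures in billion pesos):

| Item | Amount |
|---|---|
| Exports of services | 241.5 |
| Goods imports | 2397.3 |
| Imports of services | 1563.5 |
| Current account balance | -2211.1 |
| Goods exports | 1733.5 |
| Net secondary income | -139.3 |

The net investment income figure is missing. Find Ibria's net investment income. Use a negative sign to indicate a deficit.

-86.0

Current account = goods balance + services balance + net primary income + net secondary income
Sum of the known components = -2125.1
Net investment income = CA - (known components) = -2211.1 - (-2125.1) = -86.0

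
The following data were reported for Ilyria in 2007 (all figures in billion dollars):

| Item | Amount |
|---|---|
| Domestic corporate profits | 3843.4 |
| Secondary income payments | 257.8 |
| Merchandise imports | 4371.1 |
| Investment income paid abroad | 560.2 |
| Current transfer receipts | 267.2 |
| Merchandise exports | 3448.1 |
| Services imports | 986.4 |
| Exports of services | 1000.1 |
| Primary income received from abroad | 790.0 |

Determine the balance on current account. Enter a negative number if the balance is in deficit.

Goods balance = 3448.1 - 4371.1 = -923.0
Services balance = 1000.1 - 986.4 = 13.7
Trade balance (goods + services) = -923.0 + 13.7 = -909.3
Net primary income = 790.0 - 560.2 = 229.8
Net secondary income = 267.2 - 257.8 = 9.4
Current account = -909.3 + 229.8 + 9.4 = -670.1

-670.1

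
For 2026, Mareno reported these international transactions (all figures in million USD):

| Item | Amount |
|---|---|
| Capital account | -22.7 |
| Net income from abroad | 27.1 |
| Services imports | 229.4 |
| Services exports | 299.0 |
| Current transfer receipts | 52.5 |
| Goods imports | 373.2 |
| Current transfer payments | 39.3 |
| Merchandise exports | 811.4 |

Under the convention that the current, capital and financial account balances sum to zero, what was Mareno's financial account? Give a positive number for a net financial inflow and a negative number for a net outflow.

-525.4

Goods balance = 811.4 - 373.2 = 438.2
Services balance = 299.0 - 229.4 = 69.6
Trade balance (goods + services) = 438.2 + 69.6 = 507.8
Net primary income = 27.1
Net secondary income = 52.5 - 39.3 = 13.2
Current account = 507.8 + 27.1 + 13.2 = 548.1
Financial account = -(548.1 + (-22.7)) = -525.4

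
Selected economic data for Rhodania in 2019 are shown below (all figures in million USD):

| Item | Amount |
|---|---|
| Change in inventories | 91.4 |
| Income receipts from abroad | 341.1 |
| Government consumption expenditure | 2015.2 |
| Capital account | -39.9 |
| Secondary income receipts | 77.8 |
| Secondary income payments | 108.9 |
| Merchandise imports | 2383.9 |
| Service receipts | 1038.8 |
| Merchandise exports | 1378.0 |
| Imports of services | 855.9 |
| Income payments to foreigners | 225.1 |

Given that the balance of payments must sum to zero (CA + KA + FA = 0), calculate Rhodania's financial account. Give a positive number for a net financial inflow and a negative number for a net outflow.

778.0

Goods balance = 1378.0 - 2383.9 = -1005.9
Services balance = 1038.8 - 855.9 = 182.9
Trade balance (goods + services) = -1005.9 + 182.9 = -823.0
Net primary income = 341.1 - 225.1 = 116.0
Net secondary income = 77.8 - 108.9 = -31.1
Current account = -823.0 + 116.0 + (-31.1) = -738.1
Financial account = -(-738.1 + (-39.9)) = 778.0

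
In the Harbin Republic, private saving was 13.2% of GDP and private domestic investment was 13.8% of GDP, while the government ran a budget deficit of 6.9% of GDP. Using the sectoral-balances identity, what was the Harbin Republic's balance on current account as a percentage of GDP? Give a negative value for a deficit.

By the sectoral-balances identity, CA = (S_private - I) + (T - G).
Private balance = 13.2 - 13.8 = -0.6
Government balance (T - G) = -6.9
CA = -0.6 + (-6.9) = -7.5

-7.5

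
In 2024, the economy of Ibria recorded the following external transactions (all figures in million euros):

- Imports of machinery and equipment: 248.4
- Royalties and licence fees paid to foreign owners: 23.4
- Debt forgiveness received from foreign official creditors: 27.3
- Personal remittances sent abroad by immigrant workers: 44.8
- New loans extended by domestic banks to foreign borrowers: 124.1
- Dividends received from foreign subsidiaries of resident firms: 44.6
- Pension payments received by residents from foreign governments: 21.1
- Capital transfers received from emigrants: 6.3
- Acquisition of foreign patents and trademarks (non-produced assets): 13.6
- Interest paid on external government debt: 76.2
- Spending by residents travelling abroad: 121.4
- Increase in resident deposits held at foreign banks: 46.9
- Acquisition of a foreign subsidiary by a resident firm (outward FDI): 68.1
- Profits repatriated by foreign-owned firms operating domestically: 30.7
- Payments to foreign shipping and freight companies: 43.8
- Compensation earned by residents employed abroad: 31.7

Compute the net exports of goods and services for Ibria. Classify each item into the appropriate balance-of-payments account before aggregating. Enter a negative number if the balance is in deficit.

-437.0

Goods: -248.4
Services: -121.4 - 23.4 - 43.8 = -188.6
Trade balance = -248.4 + (-188.6) = -437.0
(Excluded from the trade balance — capital account: debt forgiveness received from foreign official creditors 27.3, capital transfers received from emigrants 6.3, acquisition of foreign patents and trademarks (non-produced assets) 13.6; secondary income: personal remittances sent abroad by immigrant workers 44.8, pension payments received by residents from foreign governments 21.1; financial account: new loans extended by domestic banks to foreign borrowers 124.1, increase in resident deposits held at foreign banks 46.9, acquisition of a foreign subsidiary by a resident firm (outward FDI) 68.1; primary income: dividends received from foreign subsidiaries of resident firms 44.6, interest paid on external government debt 76.2, profits repatriated by foreign-owned firms operating domestically 30.7, compensation earned by residents employed abroad 31.7.)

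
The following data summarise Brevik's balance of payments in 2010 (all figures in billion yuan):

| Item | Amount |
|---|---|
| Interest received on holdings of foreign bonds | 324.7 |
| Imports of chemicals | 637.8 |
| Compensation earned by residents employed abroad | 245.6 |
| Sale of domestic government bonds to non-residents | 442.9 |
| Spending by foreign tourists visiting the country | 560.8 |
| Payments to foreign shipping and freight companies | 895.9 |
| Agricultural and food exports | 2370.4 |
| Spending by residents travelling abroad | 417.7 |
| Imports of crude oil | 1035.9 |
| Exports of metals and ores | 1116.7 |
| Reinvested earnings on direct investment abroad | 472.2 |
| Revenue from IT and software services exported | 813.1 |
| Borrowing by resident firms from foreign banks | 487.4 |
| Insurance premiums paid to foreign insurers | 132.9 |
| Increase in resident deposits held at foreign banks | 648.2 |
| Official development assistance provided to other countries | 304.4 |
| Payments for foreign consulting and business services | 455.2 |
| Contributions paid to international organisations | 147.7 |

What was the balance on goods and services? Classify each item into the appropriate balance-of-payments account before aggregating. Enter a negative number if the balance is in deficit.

1285.6

Goods: 2370.4 + 1116.7 - 637.8 - 1035.9 = 1813.4
Services: -895.9 - 132.9 + 813.1 - 417.7 - 455.2 + 560.8 = -527.8
Trade balance = 1813.4 + (-527.8) = 1285.6
(Excluded from the trade balance — primary income: interest received on holdings of foreign bonds 324.7, compensation earned by residents employed abroad 245.6, reinvested earnings on direct investment abroad 472.2; financial account: sale of domestic government bonds to non-residents 442.9, borrowing by resident firms from foreign banks 487.4, increase in resident deposits held at foreign banks 648.2; secondary income: official development assistance provided to other countries 304.4, contributions paid to international organisations 147.7.)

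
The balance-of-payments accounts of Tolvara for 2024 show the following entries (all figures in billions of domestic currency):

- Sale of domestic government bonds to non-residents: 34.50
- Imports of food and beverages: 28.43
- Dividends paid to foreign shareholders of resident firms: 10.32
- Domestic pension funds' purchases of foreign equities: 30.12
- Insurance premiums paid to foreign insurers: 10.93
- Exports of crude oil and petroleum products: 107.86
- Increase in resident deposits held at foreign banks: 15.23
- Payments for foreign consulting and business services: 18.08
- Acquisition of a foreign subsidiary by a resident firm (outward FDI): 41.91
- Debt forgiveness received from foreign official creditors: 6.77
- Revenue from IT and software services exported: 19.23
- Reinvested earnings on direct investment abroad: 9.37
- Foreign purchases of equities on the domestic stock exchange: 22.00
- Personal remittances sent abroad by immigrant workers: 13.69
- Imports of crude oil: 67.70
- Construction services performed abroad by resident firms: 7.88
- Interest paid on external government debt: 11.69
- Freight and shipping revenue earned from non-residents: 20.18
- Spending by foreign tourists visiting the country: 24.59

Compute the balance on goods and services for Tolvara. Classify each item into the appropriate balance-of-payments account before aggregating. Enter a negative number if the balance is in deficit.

Goods: -67.70 - 28.43 + 107.86 = 11.73
Services: -18.08 + 7.88 - 10.93 + 24.59 + 19.23 + 20.18 = 42.87
Trade balance = 11.73 + 42.87 = 54.60
(Excluded from the trade balance — financial account: sale of domestic government bonds to non-residents 34.50, domestic pension funds' purchases of foreign equities 30.12, increase in resident deposits held at foreign banks 15.23, acquisition of a foreign subsidiary by a resident firm (outward FDI) 41.91, foreign purchases of equities on the domestic stock exchange 22.00; primary income: dividends paid to foreign shareholders of resident firms 10.32, reinvested earnings on direct investment abroad 9.37, interest paid on external government debt 11.69; capital account: debt forgiveness received from foreign official creditors 6.77; secondary income: personal remittances sent abroad by immigrant workers 13.69.)

54.60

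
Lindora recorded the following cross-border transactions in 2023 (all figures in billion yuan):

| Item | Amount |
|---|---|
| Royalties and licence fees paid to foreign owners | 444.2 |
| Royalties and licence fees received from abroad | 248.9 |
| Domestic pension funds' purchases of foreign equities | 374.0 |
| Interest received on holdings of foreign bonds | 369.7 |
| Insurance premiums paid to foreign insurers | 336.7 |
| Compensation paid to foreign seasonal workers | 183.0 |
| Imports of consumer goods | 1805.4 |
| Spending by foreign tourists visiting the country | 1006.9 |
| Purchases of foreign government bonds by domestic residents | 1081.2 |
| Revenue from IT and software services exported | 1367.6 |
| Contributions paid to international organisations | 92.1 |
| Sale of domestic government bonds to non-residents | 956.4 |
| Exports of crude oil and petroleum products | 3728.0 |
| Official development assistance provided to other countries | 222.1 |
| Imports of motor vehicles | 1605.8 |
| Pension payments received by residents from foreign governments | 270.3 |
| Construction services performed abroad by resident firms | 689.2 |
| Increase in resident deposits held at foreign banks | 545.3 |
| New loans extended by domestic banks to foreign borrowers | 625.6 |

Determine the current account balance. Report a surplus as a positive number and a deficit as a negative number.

2991.3

Goods: -1605.8 + 3728.0 - 1805.4 = 316.8
Services: -444.2 - 336.7 + 1006.9 + 1367.6 + 248.9 + 689.2 = 2531.7
Primary income: 369.7 - 183.0 = 186.7
Secondary income: -222.1 + 270.3 - 92.1 = -43.9
Current account = 316.8 + 2531.7 + 186.7 + (-43.9) = 2991.3
(Excluded from the current account — financial account: domestic pension funds' purchases of foreign equities 374.0, purchases of foreign government bonds by domestic residents 1081.2, sale of domestic government bonds to non-residents 956.4, increase in resident deposits held at foreign banks 545.3, new loans extended by domestic banks to foreign borrowers 625.6.)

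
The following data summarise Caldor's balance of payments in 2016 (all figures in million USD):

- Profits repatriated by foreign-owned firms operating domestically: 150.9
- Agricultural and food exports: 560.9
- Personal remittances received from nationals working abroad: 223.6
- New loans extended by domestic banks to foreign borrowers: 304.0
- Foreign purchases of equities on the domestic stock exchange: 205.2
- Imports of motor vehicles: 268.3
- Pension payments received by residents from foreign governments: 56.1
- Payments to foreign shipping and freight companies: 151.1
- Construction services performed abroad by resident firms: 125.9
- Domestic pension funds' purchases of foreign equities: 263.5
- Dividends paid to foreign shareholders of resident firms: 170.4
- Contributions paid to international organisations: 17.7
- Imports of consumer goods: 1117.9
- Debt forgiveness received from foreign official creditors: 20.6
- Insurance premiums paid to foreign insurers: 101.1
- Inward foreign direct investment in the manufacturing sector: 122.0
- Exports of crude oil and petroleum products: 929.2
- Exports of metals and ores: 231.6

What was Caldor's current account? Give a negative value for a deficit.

149.9

Goods: 560.9 + 231.6 + 929.2 - 1117.9 - 268.3 = 335.5
Services: -151.1 + 125.9 - 101.1 = -126.3
Primary income: -170.4 - 150.9 = -321.3
Secondary income: -17.7 + 223.6 + 56.1 = 262.0
Current account = 335.5 + (-126.3) + (-321.3) + 262.0 = 149.9
(Excluded from the current account — financial account: new loans extended by domestic banks to foreign borrowers 304.0, foreign purchases of equities on the domestic stock exchange 205.2, domestic pension funds' purchases of foreign equities 263.5, inward foreign direct investment in the manufacturing sector 122.0; capital account: debt forgiveness received from foreign official creditors 20.6.)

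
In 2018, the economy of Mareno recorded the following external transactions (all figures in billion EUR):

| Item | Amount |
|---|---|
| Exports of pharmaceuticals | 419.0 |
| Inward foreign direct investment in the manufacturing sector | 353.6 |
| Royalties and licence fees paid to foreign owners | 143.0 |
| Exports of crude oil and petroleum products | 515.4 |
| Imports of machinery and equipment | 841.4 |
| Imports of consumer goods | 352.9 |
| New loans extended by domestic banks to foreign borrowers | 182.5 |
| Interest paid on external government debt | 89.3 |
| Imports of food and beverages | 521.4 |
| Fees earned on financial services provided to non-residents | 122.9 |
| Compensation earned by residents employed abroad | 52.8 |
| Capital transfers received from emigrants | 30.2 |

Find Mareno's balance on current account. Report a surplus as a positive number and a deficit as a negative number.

-837.9

Goods: -521.4 - 352.9 - 841.4 + 515.4 + 419.0 = -781.3
Services: 122.9 - 143.0 = -20.1
Primary income: -89.3 + 52.8 = -36.5
Current account = (-781.3) + (-20.1) + (-36.5) = -837.9
(Excluded from the current account — financial account: inward foreign direct investment in the manufacturing sector 353.6, new loans extended by domestic banks to foreign borrowers 182.5; capital account: capital transfers received from emigrants 30.2.)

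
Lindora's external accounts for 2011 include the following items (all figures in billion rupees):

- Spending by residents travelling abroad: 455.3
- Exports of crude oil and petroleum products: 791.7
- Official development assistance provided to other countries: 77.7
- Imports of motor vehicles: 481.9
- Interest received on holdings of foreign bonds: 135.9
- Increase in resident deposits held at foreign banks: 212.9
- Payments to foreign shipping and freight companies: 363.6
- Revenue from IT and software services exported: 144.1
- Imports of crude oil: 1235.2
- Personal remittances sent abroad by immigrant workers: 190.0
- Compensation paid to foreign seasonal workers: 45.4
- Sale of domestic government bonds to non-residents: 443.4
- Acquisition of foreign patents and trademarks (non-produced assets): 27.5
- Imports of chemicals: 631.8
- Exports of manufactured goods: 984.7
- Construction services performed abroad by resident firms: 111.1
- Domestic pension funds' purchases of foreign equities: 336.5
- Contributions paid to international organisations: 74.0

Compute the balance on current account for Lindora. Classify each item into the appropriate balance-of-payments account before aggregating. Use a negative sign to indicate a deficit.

Goods: 791.7 - 1235.2 - 481.9 + 984.7 - 631.8 = -572.5
Services: -363.6 + 144.1 + 111.1 - 455.3 = -563.7
Primary income: 135.9 - 45.4 = 90.5
Secondary income: -77.7 - 74.0 - 190.0 = -341.7
Current account = (-572.5) + (-563.7) + 90.5 + (-341.7) = -1387.4
(Excluded from the current account — financial account: increase in resident deposits held at foreign banks 212.9, sale of domestic government bonds to non-residents 443.4, domestic pension funds' purchases of foreign equities 336.5; capital account: acquisition of foreign patents and trademarks (non-produced assets) 27.5.)

-1387.4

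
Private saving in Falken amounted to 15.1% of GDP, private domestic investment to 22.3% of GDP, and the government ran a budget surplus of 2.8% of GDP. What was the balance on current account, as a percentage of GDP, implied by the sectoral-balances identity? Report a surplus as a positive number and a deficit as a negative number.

By the sectoral-balances identity, CA = (S_private - I) + (T - G).
Private balance = 15.1 - 22.3 = -7.2
Government balance (T - G) = 2.8
CA = -7.2 + 2.8 = -4.4

-4.4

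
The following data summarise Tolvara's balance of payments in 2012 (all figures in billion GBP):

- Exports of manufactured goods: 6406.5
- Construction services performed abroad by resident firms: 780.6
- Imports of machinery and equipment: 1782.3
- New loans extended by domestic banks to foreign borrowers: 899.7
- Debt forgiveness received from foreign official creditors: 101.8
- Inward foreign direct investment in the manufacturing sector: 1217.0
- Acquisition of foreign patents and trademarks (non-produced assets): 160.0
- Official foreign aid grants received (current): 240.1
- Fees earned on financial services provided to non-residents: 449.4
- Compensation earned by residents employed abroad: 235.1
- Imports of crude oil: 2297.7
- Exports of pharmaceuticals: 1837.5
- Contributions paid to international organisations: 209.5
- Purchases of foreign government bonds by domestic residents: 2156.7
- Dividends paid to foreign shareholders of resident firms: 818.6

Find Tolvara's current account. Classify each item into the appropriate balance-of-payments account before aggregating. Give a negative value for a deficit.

4841.1

Goods: 1837.5 - 2297.7 - 1782.3 + 6406.5 = 4164.0
Services: 780.6 + 449.4 = 1230.0
Primary income: 235.1 - 818.6 = -583.5
Secondary income: -209.5 + 240.1 = 30.6
Current account = 4164.0 + 1230.0 + (-583.5) + 30.6 = 4841.1
(Excluded from the current account — financial account: new loans extended by domestic banks to foreign borrowers 899.7, inward foreign direct investment in the manufacturing sector 1217.0, purchases of foreign government bonds by domestic residents 2156.7; capital account: debt forgiveness received from foreign official creditors 101.8, acquisition of foreign patents and trademarks (non-produced assets) 160.0.)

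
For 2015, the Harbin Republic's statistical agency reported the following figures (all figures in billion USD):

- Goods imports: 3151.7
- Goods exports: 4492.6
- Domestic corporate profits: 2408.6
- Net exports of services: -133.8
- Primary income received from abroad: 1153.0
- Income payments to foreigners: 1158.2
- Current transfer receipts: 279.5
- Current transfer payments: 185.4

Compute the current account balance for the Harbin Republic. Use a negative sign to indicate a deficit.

1296.0

Goods balance = 4492.6 - 3151.7 = 1340.9
Services balance = -133.8
Trade balance (goods + services) = 1340.9 + (-133.8) = 1207.1
Net primary income = 1153.0 - 1158.2 = -5.2
Net secondary income = 279.5 - 185.4 = 94.1
Current account = 1207.1 + (-5.2) + 94.1 = 1296.0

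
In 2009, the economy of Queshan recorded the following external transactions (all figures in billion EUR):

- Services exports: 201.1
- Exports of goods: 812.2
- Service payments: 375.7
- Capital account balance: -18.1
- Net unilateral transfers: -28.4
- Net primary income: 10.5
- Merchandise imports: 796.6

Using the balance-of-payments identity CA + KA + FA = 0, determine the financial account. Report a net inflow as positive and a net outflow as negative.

Goods balance = 812.2 - 796.6 = 15.6
Services balance = 201.1 - 375.7 = -174.6
Trade balance (goods + services) = 15.6 + (-174.6) = -159.0
Net primary income = 10.5
Net secondary income = -28.4
Current account = -159.0 + 10.5 + (-28.4) = -176.9
Financial account = -(-176.9 + (-18.1)) = 195.0

195.0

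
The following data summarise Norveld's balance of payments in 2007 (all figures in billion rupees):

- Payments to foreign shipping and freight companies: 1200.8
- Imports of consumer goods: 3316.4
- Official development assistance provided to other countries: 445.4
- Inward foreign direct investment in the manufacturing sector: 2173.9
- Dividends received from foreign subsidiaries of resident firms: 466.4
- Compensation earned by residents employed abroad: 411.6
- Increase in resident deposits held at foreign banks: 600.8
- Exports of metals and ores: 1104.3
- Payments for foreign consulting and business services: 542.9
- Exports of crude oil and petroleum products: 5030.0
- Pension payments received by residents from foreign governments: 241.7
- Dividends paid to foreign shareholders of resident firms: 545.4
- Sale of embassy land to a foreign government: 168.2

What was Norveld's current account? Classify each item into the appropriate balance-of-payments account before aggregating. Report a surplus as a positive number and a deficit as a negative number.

Goods: 5030.0 - 3316.4 + 1104.3 = 2817.9
Services: -542.9 - 1200.8 = -1743.7
Primary income: 466.4 + 411.6 - 545.4 = 332.6
Secondary income: -445.4 + 241.7 = -203.7
Current account = 2817.9 + (-1743.7) + 332.6 + (-203.7) = 1203.1
(Excluded from the current account — financial account: inward foreign direct investment in the manufacturing sector 2173.9, increase in resident deposits held at foreign banks 600.8; capital account: sale of embassy land to a foreign government 168.2.)

1203.1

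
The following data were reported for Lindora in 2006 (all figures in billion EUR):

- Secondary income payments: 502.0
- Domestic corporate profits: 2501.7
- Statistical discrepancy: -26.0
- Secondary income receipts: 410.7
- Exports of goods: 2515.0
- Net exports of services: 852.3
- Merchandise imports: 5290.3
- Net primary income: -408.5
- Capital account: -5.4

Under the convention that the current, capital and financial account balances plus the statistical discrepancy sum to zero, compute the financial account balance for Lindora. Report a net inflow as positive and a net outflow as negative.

2454.2

Goods balance = 2515.0 - 5290.3 = -2775.3
Services balance = 852.3
Trade balance (goods + services) = -2775.3 + 852.3 = -1923.0
Net primary income = -408.5
Net secondary income = 410.7 - 502.0 = -91.3
Current account = -1923.0 + (-408.5) + (-91.3) = -2422.8
Financial account = -(-2422.8 + (-5.4) + (-26.0)) = 2454.2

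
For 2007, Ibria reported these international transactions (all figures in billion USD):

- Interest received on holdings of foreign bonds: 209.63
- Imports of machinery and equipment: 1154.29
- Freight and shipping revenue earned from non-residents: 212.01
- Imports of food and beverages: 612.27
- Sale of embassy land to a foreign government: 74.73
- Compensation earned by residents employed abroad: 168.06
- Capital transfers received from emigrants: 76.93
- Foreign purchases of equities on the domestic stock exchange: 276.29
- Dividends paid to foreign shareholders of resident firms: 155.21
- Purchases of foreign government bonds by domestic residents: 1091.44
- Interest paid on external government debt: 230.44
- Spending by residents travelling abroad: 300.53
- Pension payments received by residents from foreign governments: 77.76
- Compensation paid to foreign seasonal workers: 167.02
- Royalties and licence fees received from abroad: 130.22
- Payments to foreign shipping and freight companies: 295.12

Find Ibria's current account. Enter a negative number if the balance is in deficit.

-2117.20

Goods: -1154.29 - 612.27 = -1766.56
Services: 212.01 - 295.12 - 300.53 + 130.22 = -253.42
Primary income: -230.44 + 209.63 - 155.21 - 167.02 + 168.06 = -174.98
Secondary income: 77.76
Current account = (-1766.56) + (-253.42) + (-174.98) + 77.76 = -2117.20
(Excluded from the current account — capital account: sale of embassy land to a foreign government 74.73, capital transfers received from emigrants 76.93; financial account: foreign purchases of equities on the domestic stock exchange 276.29, purchases of foreign government bonds by domestic residents 1091.44.)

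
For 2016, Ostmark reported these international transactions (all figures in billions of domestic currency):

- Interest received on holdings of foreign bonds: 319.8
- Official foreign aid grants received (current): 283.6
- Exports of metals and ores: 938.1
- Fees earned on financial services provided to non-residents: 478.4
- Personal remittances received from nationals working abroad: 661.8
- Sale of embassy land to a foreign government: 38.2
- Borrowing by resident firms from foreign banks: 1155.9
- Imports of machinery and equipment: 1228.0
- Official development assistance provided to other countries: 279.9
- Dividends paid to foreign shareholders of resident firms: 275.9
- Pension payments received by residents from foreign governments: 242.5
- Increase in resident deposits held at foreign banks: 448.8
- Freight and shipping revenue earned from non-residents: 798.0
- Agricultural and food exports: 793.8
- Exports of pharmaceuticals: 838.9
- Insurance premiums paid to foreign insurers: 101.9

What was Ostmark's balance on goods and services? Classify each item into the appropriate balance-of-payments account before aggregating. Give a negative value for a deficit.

Goods: 793.8 - 1228.0 + 938.1 + 838.9 = 1342.8
Services: -101.9 + 798.0 + 478.4 = 1174.5
Trade balance = 1342.8 + 1174.5 = 2517.3
(Excluded from the trade balance — primary income: interest received on holdings of foreign bonds 319.8, dividends paid to foreign shareholders of resident firms 275.9; secondary income: official foreign aid grants received (current) 283.6, personal remittances received from nationals working abroad 661.8, official development assistance provided to other countries 279.9, pension payments received by residents from foreign governments 242.5; capital account: sale of embassy land to a foreign government 38.2; financial account: borrowing by resident firms from foreign banks 1155.9, increase in resident deposits held at foreign banks 448.8.)

2517.3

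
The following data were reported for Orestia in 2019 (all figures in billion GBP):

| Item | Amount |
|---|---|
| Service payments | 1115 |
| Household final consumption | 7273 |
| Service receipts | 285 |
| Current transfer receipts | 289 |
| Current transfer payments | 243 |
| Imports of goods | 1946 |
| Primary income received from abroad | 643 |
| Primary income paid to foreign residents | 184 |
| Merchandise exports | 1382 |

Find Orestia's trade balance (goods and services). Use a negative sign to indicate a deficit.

Goods balance = 1382 - 1946 = -564
Services balance = 285 - 1115 = -830
Trade balance (goods + services) = -564 + (-830) = -1394

-1394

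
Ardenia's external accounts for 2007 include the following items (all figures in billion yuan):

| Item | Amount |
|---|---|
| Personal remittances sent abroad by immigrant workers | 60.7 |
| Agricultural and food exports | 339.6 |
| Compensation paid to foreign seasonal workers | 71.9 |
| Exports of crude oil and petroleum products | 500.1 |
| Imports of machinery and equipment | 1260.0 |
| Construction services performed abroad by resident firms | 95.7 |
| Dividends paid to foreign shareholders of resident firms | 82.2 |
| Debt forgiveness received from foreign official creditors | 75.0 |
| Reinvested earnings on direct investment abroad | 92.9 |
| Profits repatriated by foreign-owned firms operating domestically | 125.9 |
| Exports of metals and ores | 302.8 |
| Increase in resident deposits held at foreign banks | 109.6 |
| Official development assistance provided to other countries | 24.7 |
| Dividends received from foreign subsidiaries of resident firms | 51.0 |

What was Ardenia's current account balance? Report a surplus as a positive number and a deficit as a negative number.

-243.3

Goods: 500.1 + 302.8 - 1260.0 + 339.6 = -117.5
Services: 95.7
Primary income: 51.0 + 92.9 - 125.9 - 82.2 - 71.9 = -136.1
Secondary income: -24.7 - 60.7 = -85.4
Current account = (-117.5) + 95.7 + (-136.1) + (-85.4) = -243.3
(Excluded from the current account — capital account: debt forgiveness received from foreign official creditors 75.0; financial account: increase in resident deposits held at foreign banks 109.6.)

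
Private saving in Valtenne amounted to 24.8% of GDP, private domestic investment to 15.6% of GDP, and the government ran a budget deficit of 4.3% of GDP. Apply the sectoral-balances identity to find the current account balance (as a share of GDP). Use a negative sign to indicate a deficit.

4.9

By the sectoral-balances identity, CA = (S_private - I) + (T - G).
Private balance = 24.8 - 15.6 = 9.2
Government balance (T - G) = -4.3
CA = 9.2 + (-4.3) = 4.9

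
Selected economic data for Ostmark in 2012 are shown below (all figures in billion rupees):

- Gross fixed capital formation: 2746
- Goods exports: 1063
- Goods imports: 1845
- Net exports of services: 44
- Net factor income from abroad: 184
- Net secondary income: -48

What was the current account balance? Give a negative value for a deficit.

-602

Goods balance = 1063 - 1845 = -782
Services balance = 44
Trade balance (goods + services) = -782 + 44 = -738
Net primary income = 184
Net secondary income = -48
Current account = -738 + 184 + (-48) = -602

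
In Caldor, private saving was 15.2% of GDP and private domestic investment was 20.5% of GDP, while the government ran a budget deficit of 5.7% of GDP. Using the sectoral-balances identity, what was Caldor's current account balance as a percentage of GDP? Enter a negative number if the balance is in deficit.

-11.0

By the sectoral-balances identity, CA = (S_private - I) + (T - G).
Private balance = 15.2 - 20.5 = -5.3
Government balance (T - G) = -5.7
CA = -5.3 + (-5.7) = -11.0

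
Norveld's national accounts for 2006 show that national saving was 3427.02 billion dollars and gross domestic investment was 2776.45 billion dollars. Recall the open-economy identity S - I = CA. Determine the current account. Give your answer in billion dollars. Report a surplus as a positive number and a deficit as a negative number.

650.57

S - I = CA (net lending to the rest of the world).
CA = S - I = 3427.02 - 2776.45 = 650.57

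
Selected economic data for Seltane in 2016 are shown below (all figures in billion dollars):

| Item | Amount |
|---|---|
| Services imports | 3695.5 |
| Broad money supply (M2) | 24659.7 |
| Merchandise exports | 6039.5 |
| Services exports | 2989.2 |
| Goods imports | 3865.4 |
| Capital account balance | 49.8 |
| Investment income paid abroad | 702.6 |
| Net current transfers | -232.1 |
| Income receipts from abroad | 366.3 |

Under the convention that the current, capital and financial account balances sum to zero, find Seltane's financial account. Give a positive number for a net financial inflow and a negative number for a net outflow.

-949.2

Goods balance = 6039.5 - 3865.4 = 2174.1
Services balance = 2989.2 - 3695.5 = -706.3
Trade balance (goods + services) = 2174.1 + (-706.3) = 1467.8
Net primary income = 366.3 - 702.6 = -336.3
Net secondary income = -232.1
Current account = 1467.8 + (-336.3) + (-232.1) = 899.4
Financial account = -(899.4 + 49.8) = -949.2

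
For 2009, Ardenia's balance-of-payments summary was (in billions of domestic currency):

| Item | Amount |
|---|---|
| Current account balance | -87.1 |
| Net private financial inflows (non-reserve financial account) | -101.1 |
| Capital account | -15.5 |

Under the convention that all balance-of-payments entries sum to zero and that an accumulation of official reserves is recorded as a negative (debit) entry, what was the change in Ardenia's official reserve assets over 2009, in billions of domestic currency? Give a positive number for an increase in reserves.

Official reserve transactions balance = -((-87.1) + (-15.5) + (-101.1)) = 203.7
An accumulation of reserves is recorded as a debit (negative entry), so the change in the stock of reserves is the negative of that balance.
Change in official reserves = -(203.7) = -203.7

-203.7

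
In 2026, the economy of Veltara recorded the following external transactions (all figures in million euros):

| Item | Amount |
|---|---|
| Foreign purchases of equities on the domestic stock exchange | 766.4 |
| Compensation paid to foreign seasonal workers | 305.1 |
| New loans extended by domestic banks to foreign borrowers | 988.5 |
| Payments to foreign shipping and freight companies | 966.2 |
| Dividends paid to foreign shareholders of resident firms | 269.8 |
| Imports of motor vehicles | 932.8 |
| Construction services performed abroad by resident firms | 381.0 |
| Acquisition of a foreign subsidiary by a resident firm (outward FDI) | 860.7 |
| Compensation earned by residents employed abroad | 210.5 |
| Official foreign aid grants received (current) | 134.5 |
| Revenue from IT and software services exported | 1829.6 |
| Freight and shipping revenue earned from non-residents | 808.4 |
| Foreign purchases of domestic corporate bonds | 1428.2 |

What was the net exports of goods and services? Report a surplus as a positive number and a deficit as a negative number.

1120.0

Goods: -932.8
Services: -966.2 + 1829.6 + 808.4 + 381.0 = 2052.8
Trade balance = -932.8 + 2052.8 = 1120.0
(Excluded from the trade balance — financial account: foreign purchases of equities on the domestic stock exchange 766.4, new loans extended by domestic banks to foreign borrowers 988.5, acquisition of a foreign subsidiary by a resident firm (outward FDI) 860.7, foreign purchases of domestic corporate bonds 1428.2; primary income: compensation paid to foreign seasonal workers 305.1, dividends paid to foreign shareholders of resident firms 269.8, compensation earned by residents employed abroad 210.5; secondary income: official foreign aid grants received (current) 134.5.)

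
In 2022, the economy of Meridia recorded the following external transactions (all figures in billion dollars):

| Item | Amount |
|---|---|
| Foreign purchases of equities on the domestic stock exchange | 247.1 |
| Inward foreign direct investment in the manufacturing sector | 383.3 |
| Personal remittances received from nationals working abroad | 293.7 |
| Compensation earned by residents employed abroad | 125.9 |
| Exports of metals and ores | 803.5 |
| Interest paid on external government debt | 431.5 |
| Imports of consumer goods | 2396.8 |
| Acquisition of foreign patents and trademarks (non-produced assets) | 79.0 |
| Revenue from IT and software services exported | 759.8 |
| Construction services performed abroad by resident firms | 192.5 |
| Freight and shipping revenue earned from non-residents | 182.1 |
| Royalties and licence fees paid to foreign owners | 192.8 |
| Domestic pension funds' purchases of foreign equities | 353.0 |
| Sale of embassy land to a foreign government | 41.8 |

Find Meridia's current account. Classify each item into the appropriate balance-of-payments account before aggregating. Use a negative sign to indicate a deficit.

-663.6

Goods: -2396.8 + 803.5 = -1593.3
Services: 182.1 + 192.5 - 192.8 + 759.8 = 941.6
Primary income: -431.5 + 125.9 = -305.6
Secondary income: 293.7
Current account = (-1593.3) + 941.6 + (-305.6) + 293.7 = -663.6
(Excluded from the current account — financial account: foreign purchases of equities on the domestic stock exchange 247.1, inward foreign direct investment in the manufacturing sector 383.3, domestic pension funds' purchases of foreign equities 353.0; capital account: acquisition of foreign patents and trademarks (non-produced assets) 79.0, sale of embassy land to a foreign government 41.8.)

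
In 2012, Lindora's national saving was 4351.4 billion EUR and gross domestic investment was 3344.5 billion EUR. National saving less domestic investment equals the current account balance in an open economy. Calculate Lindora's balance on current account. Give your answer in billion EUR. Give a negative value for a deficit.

1006.9

CA = S - I = 4351.4 - 3344.5 = 1006.9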